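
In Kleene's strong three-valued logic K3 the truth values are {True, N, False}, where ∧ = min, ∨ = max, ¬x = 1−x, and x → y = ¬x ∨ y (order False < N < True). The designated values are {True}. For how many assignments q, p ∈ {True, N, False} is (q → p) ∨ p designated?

5

Of the 9 assignments, 5 give a value in {True}.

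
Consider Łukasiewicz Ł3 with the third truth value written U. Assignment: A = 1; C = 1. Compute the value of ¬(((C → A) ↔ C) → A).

C → A = 1 → 1 = 1
(C → A) ↔ C = 1 ↔ 1 = 1
((C → A) ↔ C) → A = 1 → 1 = 1
¬(((C → A) ↔ C) → A) = ¬1 = 0

0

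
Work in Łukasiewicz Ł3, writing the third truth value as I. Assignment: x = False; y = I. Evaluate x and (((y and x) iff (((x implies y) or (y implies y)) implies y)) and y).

False

y and x = I and False = False
x implies y = False implies I = True  [min(1, 1−0+½)]
y implies y = I implies I = True
(x implies y) or (y implies y) = True or True = True
((x implies y) or (y implies y)) implies y = True implies I = I
(y and x) iff (((x implies y) or (y implies y)) implies y) = False iff I = I
((y and x) iff (((x implies y) or (y implies y)) implies y)) and y = I and I = I
x and (((y and x) iff (((x implies y) or (y implies y)) implies y)) and y) = False and I = False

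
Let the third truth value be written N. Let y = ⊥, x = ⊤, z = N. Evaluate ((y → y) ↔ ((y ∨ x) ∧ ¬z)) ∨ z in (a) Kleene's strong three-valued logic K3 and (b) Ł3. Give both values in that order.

N; N

In Kleene's strong three-valued logic K3: y → y = ⊥ → ⊥ = ⊤
y ∨ x = ⊥ ∨ ⊤ = ⊤
¬z = ¬N = N
(y ∨ x) ∧ ¬z = ⊤ ∧ N = N
(y → y) ↔ ((y ∨ x) ∧ ¬z) = ⊤ ↔ N = N
((y → y) ↔ ((y ∨ x) ∧ ¬z)) ∨ z = N ∨ N = N
In Ł3: y → y = ⊥ → ⊥ = ⊤
y ∨ x = ⊥ ∨ ⊤ = ⊤
¬z = ¬N = N
(y ∨ x) ∧ ¬z = ⊤ ∧ N = N
(y → y) ↔ ((y ∨ x) ∧ ¬z) = ⊤ ↔ N = N
((y → y) ↔ ((y ∨ x) ∧ ¬z)) ∨ z = N ∨ N = N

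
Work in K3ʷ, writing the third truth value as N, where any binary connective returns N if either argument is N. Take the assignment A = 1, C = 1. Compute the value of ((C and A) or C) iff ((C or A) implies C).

C and A = 1 and 1 = 1
(C and A) or C = 1 or 1 = 1
C or A = 1 or 1 = 1
(C or A) implies C = 1 implies 1 = 1
((C and A) or C) iff ((C or A) implies C) = 1 iff 1 = 1

1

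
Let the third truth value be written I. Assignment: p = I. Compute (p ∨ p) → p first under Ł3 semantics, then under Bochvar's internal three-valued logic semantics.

true; I

In Ł3: p ∨ p = I ∨ I = I
(p ∨ p) → p = I → I = true  [min(1, 1−½+½)]
In Bochvar's internal three-valued logic: p ∨ p = I ∨ I = I
(p ∨ p) → p = I → I = I
They differ because Ł3 and Bochvar's internal three-valued logic treat I differently under the binary connectives.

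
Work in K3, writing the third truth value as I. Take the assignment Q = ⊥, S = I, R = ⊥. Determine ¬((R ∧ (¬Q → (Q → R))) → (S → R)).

⊥

¬Q = ¬⊥ = ⊤
Q → R = ⊥ → ⊥ = ⊤
¬Q → (Q → R) = ⊤ → ⊤ = ⊤
R ∧ (¬Q → (Q → R)) = ⊥ ∧ ⊤ = ⊥
S → R = I → ⊥ = I  [¬I ∨ ⊥]
(R ∧ (¬Q → (Q → R))) → (S → R) = ⊥ → I = ⊤
¬((R ∧ (¬Q → (Q → R))) → (S → R)) = ¬⊤ = ⊥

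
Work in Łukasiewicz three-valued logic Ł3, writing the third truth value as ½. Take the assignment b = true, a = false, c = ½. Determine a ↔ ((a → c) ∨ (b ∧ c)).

a → c = false → ½ = true  [min(1, 1−0+½)]
b ∧ c = true ∧ ½ = ½
(a → c) ∨ (b ∧ c) = true ∨ ½ = true
a ↔ ((a → c) ∨ (b ∧ c)) = false ↔ true = false

false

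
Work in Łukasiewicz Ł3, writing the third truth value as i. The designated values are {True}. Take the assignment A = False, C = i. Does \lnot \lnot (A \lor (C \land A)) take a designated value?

C \land A = i \land False = False
A \lor (C \land A) = False \lor False = False
\lnot (A \lor (C \land A)) = \lnot False = True
\lnot \lnot (A \lor (C \land A)) = \lnot True = False
False ∉ {True}.

No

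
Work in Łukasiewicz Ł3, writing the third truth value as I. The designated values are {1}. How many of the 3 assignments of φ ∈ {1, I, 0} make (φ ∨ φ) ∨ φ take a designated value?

1

φ=1: 1 ✓
φ=I: I ·
φ=0: 0 ·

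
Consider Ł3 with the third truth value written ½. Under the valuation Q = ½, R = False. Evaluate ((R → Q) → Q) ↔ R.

R → Q = False → ½ = True
(R → Q) → Q = True → ½ = ½
((R → Q) → Q) ↔ R = ½ ↔ False = ½

½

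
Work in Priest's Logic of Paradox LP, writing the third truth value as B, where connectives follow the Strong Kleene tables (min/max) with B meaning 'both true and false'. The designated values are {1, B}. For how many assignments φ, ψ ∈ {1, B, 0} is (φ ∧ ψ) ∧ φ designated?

Designated under: (φ=1, ψ=1); (φ=1, ψ=B); (φ=B, ψ=1); (φ=B, ψ=B).

4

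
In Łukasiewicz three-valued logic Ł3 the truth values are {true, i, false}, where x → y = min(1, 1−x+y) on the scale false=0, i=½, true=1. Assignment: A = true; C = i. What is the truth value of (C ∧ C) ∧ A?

i

C ∧ C = i ∧ i = i
(C ∧ C) ∧ A = i ∧ true = i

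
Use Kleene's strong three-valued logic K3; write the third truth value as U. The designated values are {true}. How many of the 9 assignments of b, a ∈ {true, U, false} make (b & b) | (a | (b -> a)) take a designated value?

7

Of the 9 assignments, 7 give a value in {true}.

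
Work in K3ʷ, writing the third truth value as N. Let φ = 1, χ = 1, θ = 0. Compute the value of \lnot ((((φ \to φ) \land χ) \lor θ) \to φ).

0

φ \to φ = 1 \to 1 = 1
(φ \to φ) \land χ = 1 \land 1 = 1
((φ \to φ) \land χ) \lor θ = 1 \lor 0 = 1
(((φ \to φ) \land χ) \lor θ) \to φ = 1 \to 1 = 1
\lnot ((((φ \to φ) \land χ) \lor θ) \to φ) = \lnot 1 = 0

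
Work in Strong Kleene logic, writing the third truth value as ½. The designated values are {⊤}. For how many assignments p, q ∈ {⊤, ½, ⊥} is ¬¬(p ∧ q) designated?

1

Designated under: (p=⊤, q=⊤).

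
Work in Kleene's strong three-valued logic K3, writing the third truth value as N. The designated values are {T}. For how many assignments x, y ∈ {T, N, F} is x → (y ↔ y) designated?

7

Of the 9 assignments, 7 give a value in {T}.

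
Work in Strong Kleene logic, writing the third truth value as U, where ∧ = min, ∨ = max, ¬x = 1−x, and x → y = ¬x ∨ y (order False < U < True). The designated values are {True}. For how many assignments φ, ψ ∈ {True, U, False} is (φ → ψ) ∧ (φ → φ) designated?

Designated under: (φ=True, ψ=True); (φ=False, ψ=True); (φ=False, ψ=U); (φ=False, ψ=False).

4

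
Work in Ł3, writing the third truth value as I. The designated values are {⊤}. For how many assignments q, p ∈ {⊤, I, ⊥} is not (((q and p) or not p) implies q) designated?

1

Designated under: (q=⊥, p=⊥).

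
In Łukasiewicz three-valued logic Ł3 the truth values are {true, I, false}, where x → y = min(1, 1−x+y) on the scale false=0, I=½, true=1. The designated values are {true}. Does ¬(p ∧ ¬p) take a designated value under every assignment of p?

No

Countermodel: p=I gives I, which is not designated.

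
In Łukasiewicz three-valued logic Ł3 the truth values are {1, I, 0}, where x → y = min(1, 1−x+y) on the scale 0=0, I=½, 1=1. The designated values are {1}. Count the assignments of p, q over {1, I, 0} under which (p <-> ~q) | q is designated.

Of the 9 assignments, 5 give a value in {1}.

5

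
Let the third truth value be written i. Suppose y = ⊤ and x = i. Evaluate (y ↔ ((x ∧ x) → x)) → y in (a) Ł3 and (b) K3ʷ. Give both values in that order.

⊤; i

In Ł3: x ∧ x = i ∧ i = i
(x ∧ x) → x = i → i = ⊤  [min(1, 1−½+½)]
y ↔ ((x ∧ x) → x) = ⊤ ↔ ⊤ = ⊤
(y ↔ ((x ∧ x) → x)) → y = ⊤ → ⊤ = ⊤
In K3ʷ: x ∧ x = i ∧ i = i
(x ∧ x) → x = i → i = i
y ↔ ((x ∧ x) → x) = ⊤ ↔ i = i
(y ↔ ((x ∧ x) → x)) → y = i → ⊤ = i
They differ because Ł3 and K3ʷ treat i differently under the binary connectives.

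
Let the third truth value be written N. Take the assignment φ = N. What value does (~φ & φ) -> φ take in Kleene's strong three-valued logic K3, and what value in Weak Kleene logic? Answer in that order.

N; N

In Kleene's strong three-valued logic K3: ~φ = ~N = N
~φ & φ = N & N = N
(~φ & φ) -> φ = N -> N = N  [~N | N]
In Weak Kleene logic: ~φ = ~N = N
~φ & φ = N & N = N
(~φ & φ) -> φ = N -> N = N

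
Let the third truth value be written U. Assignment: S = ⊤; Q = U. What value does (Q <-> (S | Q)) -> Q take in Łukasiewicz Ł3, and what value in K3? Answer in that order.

⊤; U

In Łukasiewicz Ł3: S | Q = ⊤ | U = ⊤
Q <-> (S | Q) = U <-> ⊤ = U  [1 − |½−1|]
(Q <-> (S | Q)) -> Q = U -> U = ⊤
In K3: S | Q = ⊤ | U = ⊤
Q <-> (S | Q) = U <-> ⊤ = U
(Q <-> (S | Q)) -> Q = U -> U = U  [~U | U]
They differ because Łukasiewicz Ł3 and K3 treat U differently under implication.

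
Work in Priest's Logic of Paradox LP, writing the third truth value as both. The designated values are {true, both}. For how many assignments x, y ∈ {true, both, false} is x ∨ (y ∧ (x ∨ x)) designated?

Of the 9 assignments, 6 give a value in {true, both}.

6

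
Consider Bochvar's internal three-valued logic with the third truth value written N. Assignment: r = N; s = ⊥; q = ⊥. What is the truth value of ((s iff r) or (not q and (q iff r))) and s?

N

s iff r = ⊥ iff N = N
not q = not ⊥ = ⊤
q iff r = ⊥ iff N = N
not q and (q iff r) = ⊤ and N = N
(s iff r) or (not q and (q iff r)) = N or N = N
((s iff r) or (not q and (q iff r))) and s = N and ⊥ = N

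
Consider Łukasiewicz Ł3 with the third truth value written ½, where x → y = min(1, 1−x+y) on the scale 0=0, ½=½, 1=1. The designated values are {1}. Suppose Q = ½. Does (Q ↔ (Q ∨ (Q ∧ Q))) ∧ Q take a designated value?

Q ∧ Q = ½ ∧ ½ = ½
Q ∨ (Q ∧ Q) = ½ ∨ ½ = ½
Q ↔ (Q ∨ (Q ∧ Q)) = ½ ↔ ½ = 1
(Q ↔ (Q ∨ (Q ∧ Q))) ∧ Q = 1 ∧ ½ = ½
½ ∉ {1}.

No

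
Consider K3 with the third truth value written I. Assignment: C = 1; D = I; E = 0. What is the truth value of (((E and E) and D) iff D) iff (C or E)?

I

E and E = 0 and 0 = 0
(E and E) and D = 0 and I = 0
((E and E) and D) iff D = 0 iff I = I
C or E = 1 or 0 = 1
(((E and E) and D) iff D) iff (C or E) = I iff 1 = I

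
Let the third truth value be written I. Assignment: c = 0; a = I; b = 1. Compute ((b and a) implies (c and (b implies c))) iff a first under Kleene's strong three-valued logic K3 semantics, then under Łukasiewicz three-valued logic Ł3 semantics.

I; 1

In Kleene's strong three-valued logic K3: b and a = 1 and I = I
b implies c = 1 implies 0 = 0
c and (b implies c) = 0 and 0 = 0
(b and a) implies (c and (b implies c)) = I implies 0 = I
((b and a) implies (c and (b implies c))) iff a = I iff I = I
In Łukasiewicz three-valued logic Ł3: b and a = 1 and I = I
b implies c = 1 implies 0 = 0
c and (b implies c) = 0 and 0 = 0
(b and a) implies (c and (b implies c)) = I implies 0 = I  [min(1, 1−½+0)]
((b and a) implies (c and (b implies c))) iff a = I iff I = 1
They differ because Kleene's strong three-valued logic K3 and Łukasiewicz three-valued logic Ł3 treat I differently under implication.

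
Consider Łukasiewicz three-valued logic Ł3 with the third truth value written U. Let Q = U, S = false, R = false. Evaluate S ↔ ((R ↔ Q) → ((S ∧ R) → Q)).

R ↔ Q = false ↔ U = U
S ∧ R = false ∧ false = false
(S ∧ R) → Q = false → U = true
(R ↔ Q) → ((S ∧ R) → Q) = U → true = true
S ↔ ((R ↔ Q) → ((S ∧ R) → Q)) = false ↔ true = false

false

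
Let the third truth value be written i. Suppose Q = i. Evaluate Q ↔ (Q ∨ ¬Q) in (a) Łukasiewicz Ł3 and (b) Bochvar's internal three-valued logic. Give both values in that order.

In Łukasiewicz Ł3: ¬Q = ¬i = i
Q ∨ ¬Q = i ∨ i = i
Q ↔ (Q ∨ ¬Q) = i ↔ i = T  [1 − |½−½|]
In Bochvar's internal three-valued logic: ¬Q = ¬i = i
Q ∨ ¬Q = i ∨ i = i
Q ↔ (Q ∨ ¬Q) = i ↔ i = i
They differ because Łukasiewicz Ł3 and Bochvar's internal three-valued logic treat i differently under the binary connectives.

T; i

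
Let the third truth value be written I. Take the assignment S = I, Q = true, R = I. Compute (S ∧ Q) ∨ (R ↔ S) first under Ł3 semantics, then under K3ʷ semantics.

In Ł3: S ∧ Q = I ∧ true = I
R ↔ S = I ↔ I = true  [1 − |½−½|]
(S ∧ Q) ∨ (R ↔ S) = I ∨ true = true
In K3ʷ: S ∧ Q = I ∧ true = I
R ↔ S = I ↔ I = I
(S ∧ Q) ∨ (R ↔ S) = I ∨ I = I
They differ because Ł3 and K3ʷ treat I differently under the binary connectives.

true; I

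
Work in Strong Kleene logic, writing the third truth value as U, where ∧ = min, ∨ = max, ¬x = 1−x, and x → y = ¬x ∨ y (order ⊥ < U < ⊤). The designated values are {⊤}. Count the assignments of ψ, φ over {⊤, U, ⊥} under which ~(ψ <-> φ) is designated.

2

Designated under: (ψ=⊤, φ=⊥); (ψ=⊥, φ=⊤).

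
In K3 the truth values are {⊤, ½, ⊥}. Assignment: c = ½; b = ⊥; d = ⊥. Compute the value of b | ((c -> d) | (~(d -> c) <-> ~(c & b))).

c -> d = ½ -> ⊥ = ½
d -> c = ⊥ -> ½ = ⊤
~(d -> c) = ~⊤ = ⊥
c & b = ½ & ⊥ = ⊥
~(c & b) = ~⊥ = ⊤
~(d -> c) <-> ~(c & b) = ⊥ <-> ⊤ = ⊥
(c -> d) | (~(d -> c) <-> ~(c & b)) = ½ | ⊥ = ½
b | ((c -> d) | (~(d -> c) <-> ~(c & b))) = ⊥ | ½ = ½

½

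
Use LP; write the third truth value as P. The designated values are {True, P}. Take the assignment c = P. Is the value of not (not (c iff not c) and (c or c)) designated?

Yes

not c = not P = P
c iff not c = P iff P = P
not (c iff not c) = not P = P
c or c = P or P = P
not (c iff not c) and (c or c) = P and P = P
not (not (c iff not c) and (c or c)) = not P = P
P ∈ {True, P}.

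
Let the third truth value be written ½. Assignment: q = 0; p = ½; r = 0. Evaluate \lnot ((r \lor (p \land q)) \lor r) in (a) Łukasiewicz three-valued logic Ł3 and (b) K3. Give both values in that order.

In Łukasiewicz three-valued logic Ł3: p \land q = ½ \land 0 = 0
r \lor (p \land q) = 0 \lor 0 = 0
(r \lor (p \land q)) \lor r = 0 \lor 0 = 0
\lnot ((r \lor (p \land q)) \lor r) = \lnot 0 = 1
In K3: p \land q = ½ \land 0 = 0
r \lor (p \land q) = 0 \lor 0 = 0
(r \lor (p \land q)) \lor r = 0 \lor 0 = 0
\lnot ((r \lor (p \land q)) \lor r) = \lnot 0 = 1

1; 1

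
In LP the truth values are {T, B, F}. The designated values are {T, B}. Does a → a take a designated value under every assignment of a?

Every assignment of a over {T, B, F} gives a value in {T, B}.
In particular, with a=B: a → a = B.

Yes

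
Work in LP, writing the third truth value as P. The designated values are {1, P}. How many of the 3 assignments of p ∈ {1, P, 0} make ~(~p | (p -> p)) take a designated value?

p=1: 0 ·
p=P: P ✓
p=0: 0 ·

1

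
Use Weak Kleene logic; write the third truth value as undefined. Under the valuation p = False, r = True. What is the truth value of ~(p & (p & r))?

p & r = False & True = False
p & (p & r) = False & False = False
~(p & (p & r)) = ~False = True

True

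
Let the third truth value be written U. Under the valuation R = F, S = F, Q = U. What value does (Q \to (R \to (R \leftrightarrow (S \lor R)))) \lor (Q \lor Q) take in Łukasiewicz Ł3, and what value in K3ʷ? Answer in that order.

In Łukasiewicz Ł3: S \lor R = F \lor F = F
R \leftrightarrow (S \lor R) = F \leftrightarrow F = T
R \to (R \leftrightarrow (S \lor R)) = F \to T = T
Q \to (R \to (R \leftrightarrow (S \lor R))) = U \to T = T  [min(1, 1−½+1)]
Q \lor Q = U \lor U = U
(Q \to (R \to (R \leftrightarrow (S \lor R)))) \lor (Q \lor Q) = T \lor U = T
In K3ʷ: S \lor R = F \lor F = F
R \leftrightarrow (S \lor R) = F \leftrightarrow F = T
R \to (R \leftrightarrow (S \lor R)) = F \to T = T
Q \to (R \to (R \leftrightarrow (S \lor R))) = U \to T = U  [any arg is the third value ⇒ result is the third value]
Q \lor Q = U \lor U = U
(Q \to (R \to (R \leftrightarrow (S \lor R)))) \lor (Q \lor Q) = U \lor U = U
They differ because Łukasiewicz Ł3 and K3ʷ treat U differently under the binary connectives.

T; U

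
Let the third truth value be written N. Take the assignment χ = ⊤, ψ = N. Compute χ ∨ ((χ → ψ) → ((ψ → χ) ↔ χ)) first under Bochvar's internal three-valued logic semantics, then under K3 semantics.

N; ⊤

In Bochvar's internal three-valued logic: χ → ψ = ⊤ → N = N
ψ → χ = N → ⊤ = N
(ψ → χ) ↔ χ = N ↔ ⊤ = N
(χ → ψ) → ((ψ → χ) ↔ χ) = N → N = N
χ ∨ ((χ → ψ) → ((ψ → χ) ↔ χ)) = ⊤ ∨ N = N
In K3: χ → ψ = ⊤ → N = N  [¬⊤ ∨ N]
ψ → χ = N → ⊤ = ⊤
(ψ → χ) ↔ χ = ⊤ ↔ ⊤ = ⊤
(χ → ψ) → ((ψ → χ) ↔ χ) = N → ⊤ = ⊤
χ ∨ ((χ → ψ) → ((ψ → χ) ↔ χ)) = ⊤ ∨ ⊤ = ⊤
They differ because Bochvar's internal three-valued logic and K3 treat N differently under the binary connectives.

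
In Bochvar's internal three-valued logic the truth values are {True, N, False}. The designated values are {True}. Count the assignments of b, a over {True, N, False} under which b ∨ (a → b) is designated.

Designated under: (b=True, a=True); (b=True, a=False); (b=False, a=False).

3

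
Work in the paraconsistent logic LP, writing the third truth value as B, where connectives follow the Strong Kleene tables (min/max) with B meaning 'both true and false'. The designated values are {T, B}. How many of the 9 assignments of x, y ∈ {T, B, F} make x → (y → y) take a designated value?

Of the 9 assignments, 9 give a value in {T, B}.

9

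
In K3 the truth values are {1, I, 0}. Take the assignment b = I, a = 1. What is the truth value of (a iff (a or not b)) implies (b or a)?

1

not b = not I = I
a or not b = 1 or I = 1
a iff (a or not b) = 1 iff 1 = 1
b or a = I or 1 = 1
(a iff (a or not b)) implies (b or a) = 1 implies 1 = 1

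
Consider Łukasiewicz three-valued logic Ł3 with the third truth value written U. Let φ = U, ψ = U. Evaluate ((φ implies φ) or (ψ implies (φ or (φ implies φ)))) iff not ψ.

φ implies φ = U implies U = 1  [min(1, 1−½+½)]
φ implies φ = U implies U = 1
φ or (φ implies φ) = U or 1 = 1
ψ implies (φ or (φ implies φ)) = U implies 1 = 1
(φ implies φ) or (ψ implies (φ or (φ implies φ))) = 1 or 1 = 1
not ψ = not U = U
((φ implies φ) or (ψ implies (φ or (φ implies φ)))) iff not ψ = 1 iff U = U

U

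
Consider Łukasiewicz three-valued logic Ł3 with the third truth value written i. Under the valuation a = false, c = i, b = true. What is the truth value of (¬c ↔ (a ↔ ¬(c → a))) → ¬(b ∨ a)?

false

¬c = ¬i = i
c → a = i → false = i  [min(1, 1−½+0)]
¬(c → a) = ¬i = i
a ↔ ¬(c → a) = false ↔ i = i
¬c ↔ (a ↔ ¬(c → a)) = i ↔ i = true
b ∨ a = true ∨ false = true
¬(b ∨ a) = ¬true = false
(¬c ↔ (a ↔ ¬(c → a))) → ¬(b ∨ a) = true → false = false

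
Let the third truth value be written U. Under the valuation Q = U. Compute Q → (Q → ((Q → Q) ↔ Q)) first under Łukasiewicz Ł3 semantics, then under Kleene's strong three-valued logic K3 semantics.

In Łukasiewicz Ł3: Q → Q = U → U = ⊤  [min(1, 1−½+½)]
(Q → Q) ↔ Q = ⊤ ↔ U = U
Q → ((Q → Q) ↔ Q) = U → U = ⊤
Q → (Q → ((Q → Q) ↔ Q)) = U → ⊤ = ⊤
In Kleene's strong three-valued logic K3: Q → Q = U → U = U
(Q → Q) ↔ Q = U ↔ U = U
Q → ((Q → Q) ↔ Q) = U → U = U
Q → (Q → ((Q → Q) ↔ Q)) = U → U = U
They differ because Łukasiewicz Ł3 and Kleene's strong three-valued logic K3 treat U differently under implication.

⊤; U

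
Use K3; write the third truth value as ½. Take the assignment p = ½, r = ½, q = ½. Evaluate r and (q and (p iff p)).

½

p iff p = ½ iff ½ = ½
q and (p iff p) = ½ and ½ = ½
r and (q and (p iff p)) = ½ and ½ = ½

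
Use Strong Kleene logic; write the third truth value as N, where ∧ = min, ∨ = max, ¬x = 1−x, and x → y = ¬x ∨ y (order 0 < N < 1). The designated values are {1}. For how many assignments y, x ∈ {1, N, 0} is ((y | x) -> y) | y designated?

4

Designated under: (y=1, x=1); (y=1, x=N); (y=1, x=0); (y=0, x=0).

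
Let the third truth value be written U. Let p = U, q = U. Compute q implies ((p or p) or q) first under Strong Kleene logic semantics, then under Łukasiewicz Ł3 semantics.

U; true

In Strong Kleene logic: p or p = U or U = U
(p or p) or q = U or U = U
q implies ((p or p) or q) = U implies U = U  [not U or U]
In Łukasiewicz Ł3: p or p = U or U = U
(p or p) or q = U or U = U
q implies ((p or p) or q) = U implies U = true
They differ because Strong Kleene logic and Łukasiewicz Ł3 treat U differently under implication.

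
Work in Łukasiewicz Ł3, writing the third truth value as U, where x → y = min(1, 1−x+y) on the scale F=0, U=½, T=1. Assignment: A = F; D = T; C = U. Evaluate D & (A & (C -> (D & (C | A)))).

C | A = U | F = U
D & (C | A) = T & U = U
C -> (D & (C | A)) = U -> U = T  [min(1, 1−½+½)]
A & (C -> (D & (C | A))) = F & T = F
D & (A & (C -> (D & (C | A)))) = T & F = F

F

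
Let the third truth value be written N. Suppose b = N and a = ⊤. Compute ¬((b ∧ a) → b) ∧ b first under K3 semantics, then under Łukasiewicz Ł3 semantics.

N; ⊥

In K3: b ∧ a = N ∧ ⊤ = N
(b ∧ a) → b = N → N = N  [¬N ∨ N]
¬((b ∧ a) → b) = ¬N = N
¬((b ∧ a) → b) ∧ b = N ∧ N = N
In Łukasiewicz Ł3: b ∧ a = N ∧ ⊤ = N
(b ∧ a) → b = N → N = ⊤  [min(1, 1−½+½)]
¬((b ∧ a) → b) = ¬⊤ = ⊥
¬((b ∧ a) → b) ∧ b = ⊥ ∧ N = ⊥
They differ because K3 and Łukasiewicz Ł3 treat N differently under implication.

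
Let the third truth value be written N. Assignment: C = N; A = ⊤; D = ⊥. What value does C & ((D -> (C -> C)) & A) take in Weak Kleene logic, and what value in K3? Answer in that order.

In Weak Kleene logic: C -> C = N -> N = N  [any arg is the third value ⇒ result is the third value]
D -> (C -> C) = ⊥ -> N = N
(D -> (C -> C)) & A = N & ⊤ = N
C & ((D -> (C -> C)) & A) = N & N = N
In K3: C -> C = N -> N = N  [~N | N]
D -> (C -> C) = ⊥ -> N = ⊤
(D -> (C -> C)) & A = ⊤ & ⊤ = ⊤
C & ((D -> (C -> C)) & A) = N & ⊤ = N

N; N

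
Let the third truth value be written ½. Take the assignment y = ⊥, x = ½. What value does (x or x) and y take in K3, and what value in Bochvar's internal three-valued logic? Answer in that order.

In K3: x or x = ½ or ½ = ½
(x or x) and y = ½ and ⊥ = ⊥
In Bochvar's internal three-valued logic: x or x = ½ or ½ = ½
(x or x) and y = ½ and ⊥ = ½
They differ because K3 and Bochvar's internal three-valued logic treat ½ differently under the binary connectives.

⊥; ½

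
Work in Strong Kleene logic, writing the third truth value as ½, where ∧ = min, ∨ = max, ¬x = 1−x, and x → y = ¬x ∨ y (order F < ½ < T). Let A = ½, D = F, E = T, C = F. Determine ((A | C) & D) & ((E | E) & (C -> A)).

A | C = ½ | F = ½
(A | C) & D = ½ & F = F
E | E = T | T = T
C -> A = F -> ½ = T  [~F | ½]
(E | E) & (C -> A) = T & T = T
((A | C) & D) & ((E | E) & (C -> A)) = F & T = F

F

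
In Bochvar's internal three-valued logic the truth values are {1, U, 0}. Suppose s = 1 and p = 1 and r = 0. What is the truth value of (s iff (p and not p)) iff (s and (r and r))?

not p = not 1 = 0
p and not p = 1 and 0 = 0
s iff (p and not p) = 1 iff 0 = 0
r and r = 0 and 0 = 0
s and (r and r) = 1 and 0 = 0
(s iff (p and not p)) iff (s and (r and r)) = 0 iff 0 = 1

1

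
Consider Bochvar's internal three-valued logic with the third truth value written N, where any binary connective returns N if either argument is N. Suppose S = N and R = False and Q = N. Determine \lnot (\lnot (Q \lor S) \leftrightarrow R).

Q \lor S = N \lor N = N
\lnot (Q \lor S) = \lnot N = N
\lnot (Q \lor S) \leftrightarrow R = N \leftrightarrow False = N
\lnot (\lnot (Q \lor S) \leftrightarrow R) = \lnot N = N

N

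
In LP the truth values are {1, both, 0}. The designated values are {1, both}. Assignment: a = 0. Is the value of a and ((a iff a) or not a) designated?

No

a iff a = 0 iff 0 = 1
not a = not 0 = 1
(a iff a) or not a = 1 or 1 = 1
a and ((a iff a) or not a) = 0 and 1 = 0
0 ∉ {1, both}.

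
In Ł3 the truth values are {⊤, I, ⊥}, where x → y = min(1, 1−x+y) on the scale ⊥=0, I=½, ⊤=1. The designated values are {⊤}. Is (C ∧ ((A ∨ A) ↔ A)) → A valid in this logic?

No

Countermodel: C=⊤, A=I gives I, which is not designated.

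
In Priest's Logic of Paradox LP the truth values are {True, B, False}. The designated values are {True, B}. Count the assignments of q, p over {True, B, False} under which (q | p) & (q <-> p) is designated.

Of the 9 assignments, 6 give a value in {True, B}.

6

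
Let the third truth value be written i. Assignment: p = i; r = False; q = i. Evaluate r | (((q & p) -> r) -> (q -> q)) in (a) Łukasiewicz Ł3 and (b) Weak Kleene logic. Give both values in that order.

True; i

In Łukasiewicz Ł3: q & p = i & i = i
(q & p) -> r = i -> False = i  [min(1, 1−½+0)]
q -> q = i -> i = True
((q & p) -> r) -> (q -> q) = i -> True = True
r | (((q & p) -> r) -> (q -> q)) = False | True = True
In Weak Kleene logic: q & p = i & i = i
(q & p) -> r = i -> False = i  [any arg is the third value ⇒ result is the third value]
q -> q = i -> i = i
((q & p) -> r) -> (q -> q) = i -> i = i
r | (((q & p) -> r) -> (q -> q)) = False | i = i
They differ because Łukasiewicz Ł3 and Weak Kleene logic treat i differently under the binary connectives.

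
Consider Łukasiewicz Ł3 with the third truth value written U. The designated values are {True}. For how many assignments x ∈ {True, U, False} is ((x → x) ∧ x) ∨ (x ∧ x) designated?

x=True: True ✓
x=U: U ·
x=False: False ·

1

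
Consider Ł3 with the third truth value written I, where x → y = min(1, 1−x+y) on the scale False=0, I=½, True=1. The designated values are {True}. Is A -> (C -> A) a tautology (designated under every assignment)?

Every assignment of A, C over {True, I, False} gives a value in {True}.
In particular, with A=I, C=I: A -> (C -> A) = True.

Yes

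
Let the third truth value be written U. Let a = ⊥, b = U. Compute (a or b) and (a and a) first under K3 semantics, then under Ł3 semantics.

⊥; ⊥

In K3: a or b = ⊥ or U = U
a and a = ⊥ and ⊥ = ⊥
(a or b) and (a and a) = U and ⊥ = ⊥
In Ł3: a or b = ⊥ or U = U
a and a = ⊥ and ⊥ = ⊥
(a or b) and (a and a) = U and ⊥ = ⊥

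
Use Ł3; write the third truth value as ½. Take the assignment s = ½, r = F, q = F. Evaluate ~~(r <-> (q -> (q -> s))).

F

q -> s = F -> ½ = T
q -> (q -> s) = F -> T = T
r <-> (q -> (q -> s)) = F <-> T = F
~(r <-> (q -> (q -> s))) = ~F = T
~~(r <-> (q -> (q -> s))) = ~T = F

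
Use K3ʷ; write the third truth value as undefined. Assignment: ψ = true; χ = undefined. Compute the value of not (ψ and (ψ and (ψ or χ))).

ψ or χ = true or undefined = undefined
ψ and (ψ or χ) = true and undefined = undefined
ψ and (ψ and (ψ or χ)) = true and undefined = undefined
not (ψ and (ψ and (ψ or χ))) = not undefined = undefined

undefined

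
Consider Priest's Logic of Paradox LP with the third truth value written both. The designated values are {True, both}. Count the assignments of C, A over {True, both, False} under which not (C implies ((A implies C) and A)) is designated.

Of the 9 assignments, 5 give a value in {True, both}.

5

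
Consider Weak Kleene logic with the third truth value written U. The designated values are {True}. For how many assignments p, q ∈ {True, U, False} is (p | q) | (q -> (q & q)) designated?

Designated under: (p=True, q=True); (p=True, q=False); (p=False, q=True); (p=False, q=False).

4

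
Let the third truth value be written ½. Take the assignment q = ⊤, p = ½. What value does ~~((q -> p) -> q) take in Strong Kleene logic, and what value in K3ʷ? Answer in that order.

In Strong Kleene logic: q -> p = ⊤ -> ½ = ½  [~⊤ | ½]
(q -> p) -> q = ½ -> ⊤ = ⊤
~((q -> p) -> q) = ~⊤ = ⊥
~~((q -> p) -> q) = ~⊥ = ⊤
In K3ʷ: q -> p = ⊤ -> ½ = ½  [any arg is the third value ⇒ result is the third value]
(q -> p) -> q = ½ -> ⊤ = ½
~((q -> p) -> q) = ~½ = ½
~~((q -> p) -> q) = ~½ = ½
They differ because Strong Kleene logic and K3ʷ treat ½ differently under the binary connectives.

⊤; ½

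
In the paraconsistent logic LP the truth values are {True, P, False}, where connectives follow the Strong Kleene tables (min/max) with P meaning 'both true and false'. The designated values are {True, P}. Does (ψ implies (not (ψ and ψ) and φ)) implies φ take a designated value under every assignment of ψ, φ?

No

Countermodel: ψ=False, φ=False gives False, which is not designated.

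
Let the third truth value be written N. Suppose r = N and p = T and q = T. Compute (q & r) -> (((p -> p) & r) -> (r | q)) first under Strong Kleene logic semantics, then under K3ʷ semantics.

T; N

In Strong Kleene logic: q & r = T & N = N
p -> p = T -> T = T
(p -> p) & r = T & N = N
r | q = N | T = T
((p -> p) & r) -> (r | q) = N -> T = T
(q & r) -> (((p -> p) & r) -> (r | q)) = N -> T = T
In K3ʷ: q & r = T & N = N
p -> p = T -> T = T
(p -> p) & r = T & N = N
r | q = N | T = N
((p -> p) & r) -> (r | q) = N -> N = N  [any arg is the third value ⇒ result is the third value]
(q & r) -> (((p -> p) & r) -> (r | q)) = N -> N = N
They differ because Strong Kleene logic and K3ʷ treat N differently under the binary connectives.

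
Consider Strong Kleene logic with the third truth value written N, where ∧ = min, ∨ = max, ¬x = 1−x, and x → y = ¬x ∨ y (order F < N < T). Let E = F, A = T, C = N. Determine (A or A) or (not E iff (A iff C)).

T

A or A = T or T = T
not E = not F = T
A iff C = T iff N = N
not E iff (A iff C) = T iff N = N
(A or A) or (not E iff (A iff C)) = T or N = T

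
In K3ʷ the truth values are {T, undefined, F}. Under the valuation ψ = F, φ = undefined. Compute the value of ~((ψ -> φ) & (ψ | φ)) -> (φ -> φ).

undefined

ψ -> φ = F -> undefined = undefined  [any arg is the third value ⇒ result is the third value]
ψ | φ = F | undefined = undefined
(ψ -> φ) & (ψ | φ) = undefined & undefined = undefined
~((ψ -> φ) & (ψ | φ)) = ~undefined = undefined
φ -> φ = undefined -> undefined = undefined
~((ψ -> φ) & (ψ | φ)) -> (φ -> φ) = undefined -> undefined = undefined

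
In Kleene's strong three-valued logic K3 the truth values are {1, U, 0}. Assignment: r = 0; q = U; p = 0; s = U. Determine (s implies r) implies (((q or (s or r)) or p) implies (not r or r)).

1

s implies r = U implies 0 = U  [not U or 0]
s or r = U or 0 = U
q or (s or r) = U or U = U
(q or (s or r)) or p = U or 0 = U
not r = not 0 = 1
not r or r = 1 or 0 = 1
((q or (s or r)) or p) implies (not r or r) = U implies 1 = 1
(s implies r) implies (((q or (s or r)) or p) implies (not r or r)) = U implies 1 = 1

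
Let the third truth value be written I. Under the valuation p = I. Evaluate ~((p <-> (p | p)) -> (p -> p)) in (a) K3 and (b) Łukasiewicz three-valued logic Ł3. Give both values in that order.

I; 0

In K3: p | p = I | I = I
p <-> (p | p) = I <-> I = I
p -> p = I -> I = I
(p <-> (p | p)) -> (p -> p) = I -> I = I
~((p <-> (p | p)) -> (p -> p)) = ~I = I
In Łukasiewicz three-valued logic Ł3: p | p = I | I = I
p <-> (p | p) = I <-> I = 1  [1 − |½−½|]
p -> p = I -> I = 1
(p <-> (p | p)) -> (p -> p) = 1 -> 1 = 1
~((p <-> (p | p)) -> (p -> p)) = ~1 = 0
They differ because K3 and Łukasiewicz three-valued logic Ł3 treat I differently under implication.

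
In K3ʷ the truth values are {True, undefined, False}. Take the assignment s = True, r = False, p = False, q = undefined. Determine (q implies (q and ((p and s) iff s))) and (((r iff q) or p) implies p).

p and s = False and True = False
(p and s) iff s = False iff True = False
q and ((p and s) iff s) = undefined and False = undefined
q implies (q and ((p and s) iff s)) = undefined implies undefined = undefined  [any arg is the third value ⇒ result is the third value]
r iff q = False iff undefined = undefined
(r iff q) or p = undefined or False = undefined
((r iff q) or p) implies p = undefined implies False = undefined
(q implies (q and ((p and s) iff s))) and (((r iff q) or p) implies p) = undefined and undefined = undefined

undefined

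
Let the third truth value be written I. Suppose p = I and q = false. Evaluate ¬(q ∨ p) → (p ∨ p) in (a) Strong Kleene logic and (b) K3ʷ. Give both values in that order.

In Strong Kleene logic: q ∨ p = false ∨ I = I
¬(q ∨ p) = ¬I = I
p ∨ p = I ∨ I = I
¬(q ∨ p) → (p ∨ p) = I → I = I  [¬I ∨ I]
In K3ʷ: q ∨ p = false ∨ I = I
¬(q ∨ p) = ¬I = I
p ∨ p = I ∨ I = I
¬(q ∨ p) → (p ∨ p) = I → I = I

I; I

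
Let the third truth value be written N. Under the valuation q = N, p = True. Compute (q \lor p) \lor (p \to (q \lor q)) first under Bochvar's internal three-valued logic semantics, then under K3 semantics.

In Bochvar's internal three-valued logic: q \lor p = N \lor True = N
q \lor q = N \lor N = N
p \to (q \lor q) = True \to N = N  [any arg is the third value ⇒ result is the third value]
(q \lor p) \lor (p \to (q \lor q)) = N \lor N = N
In K3: q \lor p = N \lor True = True
q \lor q = N \lor N = N
p \to (q \lor q) = True \to N = N  [\lnot True \lor N]
(q \lor p) \lor (p \to (q \lor q)) = True \lor N = True
They differ because Bochvar's internal three-valued logic and K3 treat N differently under the binary connectives.

N; True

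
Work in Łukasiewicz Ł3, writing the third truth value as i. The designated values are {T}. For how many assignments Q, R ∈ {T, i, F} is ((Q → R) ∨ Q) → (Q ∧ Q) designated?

4

Designated under: (Q=T, R=T); (Q=T, R=i); (Q=T, R=F); (Q=i, R=F).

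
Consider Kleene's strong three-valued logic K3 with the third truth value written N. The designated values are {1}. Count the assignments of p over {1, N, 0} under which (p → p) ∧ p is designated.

1

p=1: 1 ✓
p=N: N ·
p=0: 0 ·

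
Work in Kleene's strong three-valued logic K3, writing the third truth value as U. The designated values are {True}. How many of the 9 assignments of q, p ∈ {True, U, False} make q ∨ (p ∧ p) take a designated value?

5

Of the 9 assignments, 5 give a value in {True}.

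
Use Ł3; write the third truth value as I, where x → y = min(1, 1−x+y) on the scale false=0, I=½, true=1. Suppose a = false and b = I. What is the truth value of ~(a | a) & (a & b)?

a | a = false | false = false
~(a | a) = ~false = true
a & b = false & I = false
~(a | a) & (a & b) = true & false = false

false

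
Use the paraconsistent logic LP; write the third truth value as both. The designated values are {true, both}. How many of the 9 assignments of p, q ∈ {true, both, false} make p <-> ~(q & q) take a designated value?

Of the 9 assignments, 7 give a value in {true, both}.

7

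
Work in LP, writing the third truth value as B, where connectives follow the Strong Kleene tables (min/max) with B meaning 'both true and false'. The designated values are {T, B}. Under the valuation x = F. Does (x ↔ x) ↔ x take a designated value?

x ↔ x = F ↔ F = T
(x ↔ x) ↔ x = T ↔ F = F
F ∉ {T, B}.

No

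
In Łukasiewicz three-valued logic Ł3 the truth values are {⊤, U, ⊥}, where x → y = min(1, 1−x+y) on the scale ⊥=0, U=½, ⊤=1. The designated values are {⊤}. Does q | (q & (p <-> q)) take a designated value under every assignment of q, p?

Countermodel: q=U, p=⊤ gives U, which is not designated.

No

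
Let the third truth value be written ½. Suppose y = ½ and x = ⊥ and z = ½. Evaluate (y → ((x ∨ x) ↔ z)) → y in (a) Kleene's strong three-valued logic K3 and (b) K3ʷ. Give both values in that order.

½; ½

In Kleene's strong three-valued logic K3: x ∨ x = ⊥ ∨ ⊥ = ⊥
(x ∨ x) ↔ z = ⊥ ↔ ½ = ½
y → ((x ∨ x) ↔ z) = ½ → ½ = ½
(y → ((x ∨ x) ↔ z)) → y = ½ → ½ = ½
In K3ʷ: x ∨ x = ⊥ ∨ ⊥ = ⊥
(x ∨ x) ↔ z = ⊥ ↔ ½ = ½
y → ((x ∨ x) ↔ z) = ½ → ½ = ½  [any arg is the third value ⇒ result is the third value]
(y → ((x ∨ x) ↔ z)) → y = ½ → ½ = ½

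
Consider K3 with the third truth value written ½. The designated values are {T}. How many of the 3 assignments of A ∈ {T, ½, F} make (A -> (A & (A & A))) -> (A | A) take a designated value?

1

A=T: T ✓
A=½: ½ ·
A=F: F ·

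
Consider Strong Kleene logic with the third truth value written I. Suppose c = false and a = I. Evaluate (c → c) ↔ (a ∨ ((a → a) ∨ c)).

c → c = false → false = true
a → a = I → I = I
(a → a) ∨ c = I ∨ false = I
a ∨ ((a → a) ∨ c) = I ∨ I = I
(c → c) ↔ (a ∨ ((a → a) ∨ c)) = true ↔ I = I

I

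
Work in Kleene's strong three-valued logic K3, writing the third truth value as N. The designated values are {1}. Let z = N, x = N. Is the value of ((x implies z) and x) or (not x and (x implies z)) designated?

No

x implies z = N implies N = N  [not N or N]
(x implies z) and x = N and N = N
not x = not N = N
x implies z = N implies N = N
not x and (x implies z) = N and N = N
((x implies z) and x) or (not x and (x implies z)) = N or N = N
N ∉ {1}.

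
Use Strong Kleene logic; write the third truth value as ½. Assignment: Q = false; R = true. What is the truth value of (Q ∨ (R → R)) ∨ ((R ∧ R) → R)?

R → R = true → true = true
Q ∨ (R → R) = false ∨ true = true
R ∧ R = true ∧ true = true
(R ∧ R) → R = true → true = true
(Q ∨ (R → R)) ∨ ((R ∧ R) → R) = true ∨ true = true

true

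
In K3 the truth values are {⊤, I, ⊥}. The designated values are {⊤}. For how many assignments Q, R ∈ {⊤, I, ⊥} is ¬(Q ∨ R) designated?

Designated under: (Q=⊥, R=⊥).

1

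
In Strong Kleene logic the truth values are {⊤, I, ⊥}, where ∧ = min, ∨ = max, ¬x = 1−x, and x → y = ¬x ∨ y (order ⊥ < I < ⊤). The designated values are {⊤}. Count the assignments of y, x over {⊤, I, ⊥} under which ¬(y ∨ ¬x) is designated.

Designated under: (y=⊥, x=⊤).

1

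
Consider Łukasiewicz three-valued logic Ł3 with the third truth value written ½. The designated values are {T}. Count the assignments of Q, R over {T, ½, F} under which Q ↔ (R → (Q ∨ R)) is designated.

Designated under: (Q=T, R=T); (Q=T, R=½); (Q=T, R=F).

3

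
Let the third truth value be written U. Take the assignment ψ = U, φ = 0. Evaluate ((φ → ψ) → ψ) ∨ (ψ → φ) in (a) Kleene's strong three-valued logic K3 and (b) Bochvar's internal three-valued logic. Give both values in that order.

In Kleene's strong three-valued logic K3: φ → ψ = 0 → U = 1  [¬0 ∨ U]
(φ → ψ) → ψ = 1 → U = U
ψ → φ = U → 0 = U
((φ → ψ) → ψ) ∨ (ψ → φ) = U ∨ U = U
In Bochvar's internal three-valued logic: φ → ψ = 0 → U = U
(φ → ψ) → ψ = U → U = U
ψ → φ = U → 0 = U
((φ → ψ) → ψ) ∨ (ψ → φ) = U ∨ U = U

U; U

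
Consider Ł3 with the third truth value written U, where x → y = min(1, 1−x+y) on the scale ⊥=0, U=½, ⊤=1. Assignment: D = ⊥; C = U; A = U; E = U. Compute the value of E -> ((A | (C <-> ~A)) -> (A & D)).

~A = ~U = U
C <-> ~A = U <-> U = ⊤  [1 − |½−½|]
A | (C <-> ~A) = U | ⊤ = ⊤
A & D = U & ⊥ = ⊥
(A | (C <-> ~A)) -> (A & D) = ⊤ -> ⊥ = ⊥
E -> ((A | (C <-> ~A)) -> (A & D)) = U -> ⊥ = U

U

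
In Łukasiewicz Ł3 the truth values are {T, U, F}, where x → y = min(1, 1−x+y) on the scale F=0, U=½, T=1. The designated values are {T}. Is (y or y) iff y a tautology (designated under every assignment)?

Every assignment of y over {T, U, F} gives a value in {T}.
In particular, with y=U: (y or y) iff y = T.

Yes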